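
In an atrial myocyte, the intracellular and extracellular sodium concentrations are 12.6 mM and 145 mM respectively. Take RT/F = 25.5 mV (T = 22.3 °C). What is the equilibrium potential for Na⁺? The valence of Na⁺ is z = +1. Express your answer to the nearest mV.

62 mV

E = (25.5/z) · ln([Na⁺]_out/[Na⁺]_in) with z = +1.
= (25.5/1) · ln(145/12.6) = 25.50 · ln(11.51)
= 25.50 · (2.4430) = 62.30 mV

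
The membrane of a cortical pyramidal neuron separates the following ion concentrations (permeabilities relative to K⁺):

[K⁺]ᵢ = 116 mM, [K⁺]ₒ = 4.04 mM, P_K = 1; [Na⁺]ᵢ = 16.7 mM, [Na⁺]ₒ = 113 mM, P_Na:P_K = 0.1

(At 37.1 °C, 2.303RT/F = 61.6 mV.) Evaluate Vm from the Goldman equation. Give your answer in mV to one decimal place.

Vm = 61.6 · log₁₀[(Σ P·[cation]ₒ + Σ P·[anion]ᵢ) / (Σ P·[cation]ᵢ + Σ P·[anion]ₒ)]
Numerator = 1×4.04 + 0.1×113 = 15.34
Denominator = 1×116 + 0.1×16.7 = 117.7
Vm = 61.6 · log₁₀(0.13036) = 61.6 × (-0.8848) = -54.51 mV

-54.5 mV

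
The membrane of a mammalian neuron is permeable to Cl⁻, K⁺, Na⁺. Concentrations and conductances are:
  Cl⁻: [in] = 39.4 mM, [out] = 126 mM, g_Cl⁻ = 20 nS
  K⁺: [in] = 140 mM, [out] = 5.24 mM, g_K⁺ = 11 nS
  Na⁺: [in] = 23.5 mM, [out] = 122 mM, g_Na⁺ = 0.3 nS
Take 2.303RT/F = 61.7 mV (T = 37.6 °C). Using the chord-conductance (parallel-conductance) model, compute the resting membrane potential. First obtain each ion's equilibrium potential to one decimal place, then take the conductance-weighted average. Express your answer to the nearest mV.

E_Cl⁻ = (61.7/-1)·log₁₀(126/39.4) = -31.2 mV
E_K⁺ = (61.7/1)·log₁₀(5.24/140) = -88.0 mV
E_Na⁺ = (61.7/1)·log₁₀(122/23.5) = 44.1 mV
Vm = (Σ gᵢEᵢ)/(Σ gᵢ) = (20·-31.2 + 11·-88.0 + 0.3·44.1) / (20 + 11 + 0.3)
= -1578.77 / 31.3 = -50.44 mV

-50 mV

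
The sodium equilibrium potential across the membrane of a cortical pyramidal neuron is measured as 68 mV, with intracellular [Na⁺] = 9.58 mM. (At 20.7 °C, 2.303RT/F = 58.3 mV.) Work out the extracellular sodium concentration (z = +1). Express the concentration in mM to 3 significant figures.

Nernst: E = (58.3/1) · log₁₀([out]/[in]), so log₁₀([out]/[in]) = 68.0 × 1 / 58.3 = 1.1664.
[out]/[in] = 10^(1.1664) = 14.67.
[out] = 14.67 × 9.58 = 140.5 mM.

141 mM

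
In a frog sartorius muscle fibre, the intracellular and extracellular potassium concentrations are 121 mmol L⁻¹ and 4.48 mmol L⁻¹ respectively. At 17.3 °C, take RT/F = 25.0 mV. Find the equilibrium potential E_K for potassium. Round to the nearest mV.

-82 mV

E = (25.0/z) · ln([K⁺]_out/[K⁺]_in) with z = +1.
= (25.0/1) · ln(4.48/121) = 25.00 · ln(0.03702)
= 25.00 · (-3.2962) = -82.40 mV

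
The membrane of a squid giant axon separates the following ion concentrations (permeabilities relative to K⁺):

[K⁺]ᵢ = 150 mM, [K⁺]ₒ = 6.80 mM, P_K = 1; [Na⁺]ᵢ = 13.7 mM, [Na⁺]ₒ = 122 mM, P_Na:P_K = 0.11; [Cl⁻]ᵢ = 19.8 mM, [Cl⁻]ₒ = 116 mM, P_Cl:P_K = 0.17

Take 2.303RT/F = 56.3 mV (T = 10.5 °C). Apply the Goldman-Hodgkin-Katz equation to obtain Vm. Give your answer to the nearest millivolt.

-48 mV

Vm = 56.3 · log₁₀[(Σ P·[cation]ₒ + Σ P·[anion]ᵢ) / (Σ P·[cation]ᵢ + Σ P·[anion]ₒ)]
Numerator = 1×6.80 + 0.11×122 + 0.17×19.8 = 23.59
Denominator = 1×150 + 0.11×13.7 + 0.17×116 = 171.2
Vm = 56.3 · log₁₀(0.13775) = 56.3 × (-0.8609) = -48.47 mV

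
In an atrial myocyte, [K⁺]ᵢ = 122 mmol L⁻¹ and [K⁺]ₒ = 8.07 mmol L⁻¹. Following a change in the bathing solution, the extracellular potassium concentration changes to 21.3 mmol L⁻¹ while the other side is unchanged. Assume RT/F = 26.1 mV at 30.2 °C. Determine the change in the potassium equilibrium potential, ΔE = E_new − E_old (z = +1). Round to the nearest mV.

25 mV

E_old = (26.1/1)·ln(8.07/122) = -70.88 mV
E_new = (26.1/1)·ln(21.3/122) = -45.55 mV
ΔE = -45.55 − (-70.88) = 25.33 mV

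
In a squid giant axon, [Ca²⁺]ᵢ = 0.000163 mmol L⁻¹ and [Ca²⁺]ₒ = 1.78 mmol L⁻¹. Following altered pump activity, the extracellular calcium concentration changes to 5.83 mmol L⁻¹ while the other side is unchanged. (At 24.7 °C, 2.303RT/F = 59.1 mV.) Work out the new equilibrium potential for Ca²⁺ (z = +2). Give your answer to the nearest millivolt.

135 mV

After the shift: [Ca²⁺]_out = 5.83, [Ca²⁺]_in = 0.000163 mmol L⁻¹.
E_new = (59.1/2)·log₁₀(5.83/0.000163) = 29.55 · (4.5535) = 134.56 mV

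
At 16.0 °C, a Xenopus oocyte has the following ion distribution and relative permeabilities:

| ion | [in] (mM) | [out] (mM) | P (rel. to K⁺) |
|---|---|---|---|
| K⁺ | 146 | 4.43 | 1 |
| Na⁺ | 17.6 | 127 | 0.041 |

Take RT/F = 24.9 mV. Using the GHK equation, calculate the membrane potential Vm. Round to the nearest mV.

-68 mV

Vm = 24.9 · ln[(Σ P·[cation]ₒ + Σ P·[anion]ᵢ) / (Σ P·[cation]ᵢ + Σ P·[anion]ₒ)]
Numerator = 1×4.43 + 0.041×127 = 9.637
Denominator = 1×146 + 0.041×17.6 = 146.7
Vm = 24.9 · ln(0.065682) = 24.9 × (-2.7229) = -67.80 mV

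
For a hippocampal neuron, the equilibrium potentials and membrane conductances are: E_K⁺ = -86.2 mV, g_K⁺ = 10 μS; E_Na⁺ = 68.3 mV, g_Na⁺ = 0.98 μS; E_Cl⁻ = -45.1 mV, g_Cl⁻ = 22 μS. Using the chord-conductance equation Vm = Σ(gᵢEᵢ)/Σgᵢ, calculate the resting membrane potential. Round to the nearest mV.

Σ gᵢEᵢ = 10·(-86.2) + 0.98·(68.3) + 22·(-45.1) = -1787.27
Σ gᵢ = 10 + 0.98 + 22 = 32.98
Vm = -1787.27 / 32.98 = -54.19 mV

-54 mV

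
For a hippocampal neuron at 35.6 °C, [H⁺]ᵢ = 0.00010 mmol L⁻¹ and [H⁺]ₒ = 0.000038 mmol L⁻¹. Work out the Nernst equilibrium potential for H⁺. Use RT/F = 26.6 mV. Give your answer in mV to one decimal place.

-25.7 mV

E = (26.6/z) · ln([H⁺]_out/[H⁺]_in) with z = +1.
= (26.6/1) · ln(0.000038/0.00010) = 26.60 · ln(0.38)
= 26.60 · (-0.9676) = -25.74 mV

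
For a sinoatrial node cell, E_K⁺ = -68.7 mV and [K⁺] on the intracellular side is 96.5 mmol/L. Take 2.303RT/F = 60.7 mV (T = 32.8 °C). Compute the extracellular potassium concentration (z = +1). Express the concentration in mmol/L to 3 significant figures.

Nernst: E = (60.7/1) · log₁₀([out]/[in]), so log₁₀([out]/[in]) = -68.7 × 1 / 60.7 = -1.1318.
[out]/[in] = 10^(-1.1318) = 0.07383.
[out] = 0.07383 × 96.5 = 7.124 mmol/L.

7.12 mmol/L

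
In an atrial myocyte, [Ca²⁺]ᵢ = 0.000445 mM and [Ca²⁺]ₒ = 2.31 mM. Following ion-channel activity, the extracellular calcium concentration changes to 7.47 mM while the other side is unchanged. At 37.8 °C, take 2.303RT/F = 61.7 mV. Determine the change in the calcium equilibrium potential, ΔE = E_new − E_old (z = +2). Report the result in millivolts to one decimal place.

15.7 mV

E_old = (61.7/2)·log₁₀(2.31/0.000445) = 114.62 mV
E_new = (61.7/2)·log₁₀(7.47/0.000445) = 130.34 mV
ΔE = 130.34 − (114.62) = 15.72 mV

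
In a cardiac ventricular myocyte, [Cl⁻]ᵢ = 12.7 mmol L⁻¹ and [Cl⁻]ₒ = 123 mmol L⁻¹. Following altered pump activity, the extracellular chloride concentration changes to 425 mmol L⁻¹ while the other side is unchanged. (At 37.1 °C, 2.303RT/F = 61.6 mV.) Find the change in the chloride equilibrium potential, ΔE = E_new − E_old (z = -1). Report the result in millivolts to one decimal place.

-33.2 mV

E_old = (61.6/-1)·log₁₀(123/12.7) = -60.74 mV
E_new = (61.6/-1)·log₁₀(425/12.7) = -93.91 mV
ΔE = -93.91 − (-60.74) = -33.17 mV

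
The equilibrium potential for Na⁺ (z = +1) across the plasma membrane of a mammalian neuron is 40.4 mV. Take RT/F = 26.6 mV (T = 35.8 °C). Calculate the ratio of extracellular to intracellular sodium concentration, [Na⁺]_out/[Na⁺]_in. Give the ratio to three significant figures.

ln([out]/[in]) = E·z/(26.6) = 40.4 × 1 / 26.6 = 1.5188
[out]/[in] = e^(1.5188) = 4.567

4.57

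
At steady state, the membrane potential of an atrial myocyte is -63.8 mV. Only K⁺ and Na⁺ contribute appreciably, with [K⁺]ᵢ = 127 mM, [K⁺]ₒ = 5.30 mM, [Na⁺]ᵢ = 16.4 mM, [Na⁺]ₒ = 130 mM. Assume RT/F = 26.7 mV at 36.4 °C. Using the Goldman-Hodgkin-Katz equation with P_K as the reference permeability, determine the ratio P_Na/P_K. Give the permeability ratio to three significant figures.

Let α = P_Na/P_K. GHK: Vm = 26.7·ln[(Kₒ + α·Naₒ)/(Kᵢ + α·Naᵢ)].
e^(Vm/26.7) = e^(-63.8/26.7) = 0.091674
So 0.091674·(Kᵢ + α·Naᵢ) = Kₒ + α·Naₒ → α = (0.091674·127.0 − 5.3) / (130.0 − 0.091674·16.4)
α = (11.64 − 5.3) / (130.0 − 1.503) = 6.343/128.5 = 0.04936

0.0494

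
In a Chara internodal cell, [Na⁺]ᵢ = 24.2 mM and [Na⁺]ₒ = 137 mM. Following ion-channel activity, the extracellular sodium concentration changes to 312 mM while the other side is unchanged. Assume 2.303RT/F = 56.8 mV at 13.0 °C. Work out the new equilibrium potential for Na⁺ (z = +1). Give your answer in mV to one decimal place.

63.1 mV

After the shift: [Na⁺]_out = 312, [Na⁺]_in = 24.2 mM.
E_new = (56.8/1)·log₁₀(312/24.2) = 56.80 · (1.1103) = 63.07 mV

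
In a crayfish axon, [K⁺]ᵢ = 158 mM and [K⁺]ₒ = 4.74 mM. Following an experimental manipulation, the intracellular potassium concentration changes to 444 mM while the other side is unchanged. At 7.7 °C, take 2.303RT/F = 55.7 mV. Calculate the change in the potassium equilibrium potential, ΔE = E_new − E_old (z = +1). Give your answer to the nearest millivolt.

-25 mV

E_old = (55.7/1)·log₁₀(4.74/158) = -84.82 mV
E_new = (55.7/1)·log₁₀(4.74/444) = -109.82 mV
ΔE = -109.82 − (-84.82) = -24.99 mV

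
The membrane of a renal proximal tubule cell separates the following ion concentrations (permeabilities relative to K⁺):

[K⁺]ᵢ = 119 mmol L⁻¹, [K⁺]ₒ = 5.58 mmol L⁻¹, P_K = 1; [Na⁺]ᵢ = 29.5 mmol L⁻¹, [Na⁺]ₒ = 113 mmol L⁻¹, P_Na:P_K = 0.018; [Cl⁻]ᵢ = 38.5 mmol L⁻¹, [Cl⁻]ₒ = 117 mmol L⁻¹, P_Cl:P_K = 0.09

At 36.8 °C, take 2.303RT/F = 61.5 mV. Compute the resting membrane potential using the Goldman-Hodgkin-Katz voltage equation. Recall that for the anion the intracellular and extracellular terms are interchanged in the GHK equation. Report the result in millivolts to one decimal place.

Vm = 61.5 · log₁₀[(Σ P·[cation]ₒ + Σ P·[anion]ᵢ) / (Σ P·[cation]ᵢ + Σ P·[anion]ₒ)]
Numerator = 1×5.58 + 0.018×113 + 0.09×38.5 = 11.08
Denominator = 1×119 + 0.018×29.5 + 0.09×117 = 130.1
Vm = 61.5 · log₁₀(0.085183) = 61.5 × (-1.0696) = -65.78 mV

-65.8 mV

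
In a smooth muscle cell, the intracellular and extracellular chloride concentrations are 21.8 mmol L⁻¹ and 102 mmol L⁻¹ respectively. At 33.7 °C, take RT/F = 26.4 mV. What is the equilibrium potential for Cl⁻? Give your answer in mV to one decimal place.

E = (26.4/z) · ln([Cl⁻]_out/[Cl⁻]_in) with z = -1.
For an anion, dividing by z = -1 reverses the sign.
= (26.4/-1) · ln(102/21.8) = -26.40 · ln(4.679)
= -26.40 · (1.5431) = -40.74 mV

-40.7 mV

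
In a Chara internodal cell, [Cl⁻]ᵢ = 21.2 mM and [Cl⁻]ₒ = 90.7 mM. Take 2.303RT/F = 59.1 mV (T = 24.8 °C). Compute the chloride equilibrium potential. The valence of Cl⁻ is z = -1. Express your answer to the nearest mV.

E = (59.1/z) · log₁₀([Cl⁻]_out/[Cl⁻]_in) with z = -1.
For an anion, dividing by z = -1 reverses the sign.
= (59.1/-1) · log₁₀(90.7/21.2) = -59.10 · log₁₀(4.278)
= -59.10 · (0.6313) = -37.31 mV

-37 mV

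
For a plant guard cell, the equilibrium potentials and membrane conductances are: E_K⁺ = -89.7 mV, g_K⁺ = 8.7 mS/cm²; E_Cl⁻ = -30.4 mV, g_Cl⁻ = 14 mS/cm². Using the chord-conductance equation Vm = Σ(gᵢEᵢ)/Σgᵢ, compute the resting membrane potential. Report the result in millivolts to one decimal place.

-53.1 mV

Σ gᵢEᵢ = 8.7·(-89.7) + 14·(-30.4) = -1205.99
Σ gᵢ = 8.7 + 14 = 22.7
Vm = -1205.99 / 22.7 = -53.13 mV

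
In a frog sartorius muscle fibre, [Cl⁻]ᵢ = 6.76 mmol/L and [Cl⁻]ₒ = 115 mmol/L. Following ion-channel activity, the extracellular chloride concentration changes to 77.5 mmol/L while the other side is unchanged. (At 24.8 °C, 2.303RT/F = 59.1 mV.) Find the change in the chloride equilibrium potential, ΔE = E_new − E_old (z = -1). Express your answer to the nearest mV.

10 mV

E_old = (59.1/-1)·log₁₀(115/6.76) = -72.74 mV
E_new = (59.1/-1)·log₁₀(77.5/6.76) = -62.61 mV
ΔE = -62.61 − (-72.74) = 10.13 mV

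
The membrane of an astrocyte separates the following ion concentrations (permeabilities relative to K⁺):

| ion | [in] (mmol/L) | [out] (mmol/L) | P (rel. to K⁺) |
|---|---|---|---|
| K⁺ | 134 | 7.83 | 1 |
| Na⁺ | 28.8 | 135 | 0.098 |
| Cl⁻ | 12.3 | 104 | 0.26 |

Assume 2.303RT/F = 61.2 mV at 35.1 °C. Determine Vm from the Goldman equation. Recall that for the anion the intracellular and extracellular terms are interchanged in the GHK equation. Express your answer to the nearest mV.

Vm = 61.2 · log₁₀[(Σ P·[cation]ₒ + Σ P·[anion]ᵢ) / (Σ P·[cation]ᵢ + Σ P·[anion]ₒ)]
Numerator = 1×7.83 + 0.098×135 + 0.26×12.3 = 24.26
Denominator = 1×134 + 0.098×28.8 + 0.26×104 = 163.9
Vm = 61.2 · log₁₀(0.14804) = 61.2 × (-0.8296) = -50.77 mV

-51 mV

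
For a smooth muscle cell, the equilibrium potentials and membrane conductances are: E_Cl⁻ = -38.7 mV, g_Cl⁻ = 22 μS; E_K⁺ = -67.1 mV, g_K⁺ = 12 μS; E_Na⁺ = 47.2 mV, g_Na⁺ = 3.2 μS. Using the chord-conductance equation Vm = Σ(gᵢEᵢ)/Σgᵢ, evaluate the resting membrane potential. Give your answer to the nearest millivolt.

Σ gᵢEᵢ = 22·(-38.7) + 12·(-67.1) + 3.2·(47.2) = -1505.56
Σ gᵢ = 22 + 12 + 3.2 = 37.2
Vm = -1505.56 / 37.2 = -40.47 mV

-40 mV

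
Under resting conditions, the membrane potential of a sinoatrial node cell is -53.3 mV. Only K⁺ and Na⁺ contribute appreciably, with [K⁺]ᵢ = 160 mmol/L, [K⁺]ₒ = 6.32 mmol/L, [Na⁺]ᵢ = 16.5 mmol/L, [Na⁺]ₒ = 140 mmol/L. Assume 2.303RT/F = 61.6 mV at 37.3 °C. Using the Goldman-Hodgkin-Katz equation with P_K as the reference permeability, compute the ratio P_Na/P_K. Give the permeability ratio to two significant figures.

Let α = P_Na/P_K. GHK: Vm = 61.6·log₁₀[(Kₒ + α·Naₒ)/(Kᵢ + α·Naᵢ)].
10^(Vm/61.6) = 10^(-53.3/61.6) = 0.13638
So 0.13638·(Kᵢ + α·Naᵢ) = Kₒ + α·Naₒ → α = (0.13638·160.0 − 6.32) / (140.0 − 0.13638·16.5)
α = (21.82 − 6.32) / (140.0 − 2.25) = 15.5/137.7 = 0.1125

0.11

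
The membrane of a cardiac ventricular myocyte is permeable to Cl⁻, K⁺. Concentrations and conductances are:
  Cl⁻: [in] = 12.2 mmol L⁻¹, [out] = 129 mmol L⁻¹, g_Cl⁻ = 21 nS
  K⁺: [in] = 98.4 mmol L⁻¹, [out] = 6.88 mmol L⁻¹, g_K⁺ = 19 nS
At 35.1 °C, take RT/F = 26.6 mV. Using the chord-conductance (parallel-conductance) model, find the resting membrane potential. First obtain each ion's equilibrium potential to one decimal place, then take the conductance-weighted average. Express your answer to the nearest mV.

-67 mV

E_Cl⁻ = (26.6/-1)·ln(129/12.2) = -62.7 mV
E_K⁺ = (26.6/1)·ln(6.88/98.4) = -70.8 mV
Vm = (Σ gᵢEᵢ)/(Σ gᵢ) = (21·-62.7 + 19·-70.8) / (21 + 19)
= -2661.90 / 40 = -66.55 mV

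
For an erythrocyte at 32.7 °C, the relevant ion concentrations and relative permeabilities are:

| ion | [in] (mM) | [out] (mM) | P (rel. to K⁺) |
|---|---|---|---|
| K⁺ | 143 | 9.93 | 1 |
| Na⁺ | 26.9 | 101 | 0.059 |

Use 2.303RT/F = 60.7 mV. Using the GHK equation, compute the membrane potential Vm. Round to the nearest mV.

-58 mV

Vm = 60.7 · log₁₀[(Σ P·[cation]ₒ + Σ P·[anion]ᵢ) / (Σ P·[cation]ᵢ + Σ P·[anion]ₒ)]
Numerator = 1×9.93 + 0.059×101 = 15.89
Denominator = 1×143 + 0.059×26.9 = 144.6
Vm = 60.7 · log₁₀(0.10989) = 60.7 × (-0.9590) = -58.21 mV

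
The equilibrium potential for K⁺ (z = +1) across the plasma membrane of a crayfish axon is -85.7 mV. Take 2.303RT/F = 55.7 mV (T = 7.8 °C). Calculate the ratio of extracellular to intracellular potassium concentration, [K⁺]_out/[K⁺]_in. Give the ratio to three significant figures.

log₁₀([out]/[in]) = E·z/(55.7) = -85.7 × 1 / 55.7 = -1.5386
[out]/[in] = 10^(-1.5386) = 0.02893

0.0289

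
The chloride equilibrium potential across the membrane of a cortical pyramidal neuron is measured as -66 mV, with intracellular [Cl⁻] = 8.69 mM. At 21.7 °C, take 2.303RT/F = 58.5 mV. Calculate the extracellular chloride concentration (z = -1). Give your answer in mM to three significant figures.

117 mM

Nernst: E = (58.5/-1) · log₁₀([out]/[in]), so log₁₀([out]/[in]) = -66.0 × -1 / 58.5 = 1.1282.
[out]/[in] = 10^(1.1282) = 13.43.
[out] = 13.43 × 8.69 = 116.7 mM.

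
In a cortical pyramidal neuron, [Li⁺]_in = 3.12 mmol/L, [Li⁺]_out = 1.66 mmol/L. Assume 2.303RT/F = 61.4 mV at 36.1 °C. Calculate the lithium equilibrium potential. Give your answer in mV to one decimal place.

E = (61.4/z) · log₁₀([Li⁺]_out/[Li⁺]_in) with z = +1.
= (61.4/1) · log₁₀(1.66/3.12) = 61.40 · log₁₀(0.5321)
= 61.40 · (-0.2740) = -16.83 mV

-16.8 mV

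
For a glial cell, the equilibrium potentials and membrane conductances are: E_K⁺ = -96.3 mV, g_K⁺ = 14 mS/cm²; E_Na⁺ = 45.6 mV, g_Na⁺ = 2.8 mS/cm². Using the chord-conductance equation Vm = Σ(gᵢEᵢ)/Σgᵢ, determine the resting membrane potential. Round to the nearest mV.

Σ gᵢEᵢ = 14·(-96.3) + 2.8·(45.6) = -1220.52
Σ gᵢ = 14 + 2.8 = 16.8
Vm = -1220.52 / 16.8 = -72.65 mV

-73 mV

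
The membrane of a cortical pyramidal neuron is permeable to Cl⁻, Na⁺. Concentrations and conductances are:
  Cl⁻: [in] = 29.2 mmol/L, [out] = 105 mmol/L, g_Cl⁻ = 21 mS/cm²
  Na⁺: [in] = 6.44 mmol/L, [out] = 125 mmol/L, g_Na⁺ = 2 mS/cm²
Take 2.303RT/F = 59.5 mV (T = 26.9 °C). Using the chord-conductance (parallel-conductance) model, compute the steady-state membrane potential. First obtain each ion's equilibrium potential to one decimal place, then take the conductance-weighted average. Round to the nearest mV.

E_Cl⁻ = (59.5/-1)·log₁₀(105/29.2) = -33.1 mV
E_Na⁺ = (59.5/1)·log₁₀(125/6.44) = 76.6 mV
Vm = (Σ gᵢEᵢ)/(Σ gᵢ) = (21·-33.1 + 2·76.6) / (21 + 2)
= -541.90 / 23 = -23.56 mV

-24 mV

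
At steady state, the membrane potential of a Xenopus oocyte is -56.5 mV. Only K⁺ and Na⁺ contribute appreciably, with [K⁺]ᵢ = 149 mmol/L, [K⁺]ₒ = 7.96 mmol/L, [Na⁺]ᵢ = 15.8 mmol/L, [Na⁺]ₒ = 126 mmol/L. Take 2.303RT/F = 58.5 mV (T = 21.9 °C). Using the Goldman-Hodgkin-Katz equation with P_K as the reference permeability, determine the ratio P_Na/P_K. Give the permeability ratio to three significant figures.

0.0657

Let α = P_Na/P_K. GHK: Vm = 58.5·log₁₀[(Kₒ + α·Naₒ)/(Kᵢ + α·Naᵢ)].
10^(Vm/58.5) = 10^(-56.5/58.5) = 0.10819
So 0.10819·(Kᵢ + α·Naᵢ) = Kₒ + α·Naₒ → α = (0.10819·149.0 − 7.96) / (126.0 − 0.10819·15.8)
α = (16.12 − 7.96) / (126.0 − 1.709) = 8.16/124.3 = 0.06566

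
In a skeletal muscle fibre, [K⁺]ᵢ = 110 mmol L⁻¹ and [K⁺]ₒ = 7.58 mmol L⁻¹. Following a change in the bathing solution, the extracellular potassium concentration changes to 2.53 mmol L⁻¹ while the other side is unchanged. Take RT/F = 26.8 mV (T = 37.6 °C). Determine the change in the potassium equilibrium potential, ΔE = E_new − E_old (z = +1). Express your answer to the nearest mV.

E_old = (26.8/1)·ln(7.58/110) = -71.69 mV
E_new = (26.8/1)·ln(2.53/110) = -101.10 mV
ΔE = -101.10 − (-71.69) = -29.41 mV

-29 mV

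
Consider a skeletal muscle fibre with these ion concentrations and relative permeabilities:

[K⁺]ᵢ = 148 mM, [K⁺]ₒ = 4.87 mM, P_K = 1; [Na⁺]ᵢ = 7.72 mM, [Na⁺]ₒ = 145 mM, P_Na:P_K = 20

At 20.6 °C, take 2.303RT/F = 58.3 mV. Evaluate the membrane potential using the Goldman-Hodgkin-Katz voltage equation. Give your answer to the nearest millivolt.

Vm = 58.3 · log₁₀[(Σ P·[cation]ₒ + Σ P·[anion]ᵢ) / (Σ P·[cation]ᵢ + Σ P·[anion]ₒ)]
Numerator = 1×4.87 + 20×145 = 2905
Denominator = 1×148 + 20×7.72 = 302.4
Vm = 58.3 · log₁₀(9.6061) = 58.3 × (0.9825) = 57.28 mV

57 mV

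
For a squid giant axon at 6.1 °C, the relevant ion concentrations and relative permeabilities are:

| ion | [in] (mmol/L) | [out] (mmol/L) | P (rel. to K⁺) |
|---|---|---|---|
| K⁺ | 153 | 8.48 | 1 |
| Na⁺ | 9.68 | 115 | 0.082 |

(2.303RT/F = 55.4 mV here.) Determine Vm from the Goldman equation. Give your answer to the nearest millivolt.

Vm = 55.4 · log₁₀[(Σ P·[cation]ₒ + Σ P·[anion]ᵢ) / (Σ P·[cation]ᵢ + Σ P·[anion]ₒ)]
Numerator = 1×8.48 + 0.082×115 = 17.91
Denominator = 1×153 + 0.082×9.68 = 153.8
Vm = 55.4 · log₁₀(0.11645) = 55.4 × (-0.9338) = -51.73 mV

-52 mV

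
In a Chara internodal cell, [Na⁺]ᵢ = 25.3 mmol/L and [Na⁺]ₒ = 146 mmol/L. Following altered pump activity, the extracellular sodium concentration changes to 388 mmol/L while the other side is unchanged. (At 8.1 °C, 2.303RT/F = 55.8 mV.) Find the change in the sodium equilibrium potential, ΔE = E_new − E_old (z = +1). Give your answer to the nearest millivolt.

E_old = (55.8/1)·log₁₀(146/25.3) = 42.48 mV
E_new = (55.8/1)·log₁₀(388/25.3) = 66.16 mV
ΔE = 66.16 − (42.48) = 23.69 mV

24 mV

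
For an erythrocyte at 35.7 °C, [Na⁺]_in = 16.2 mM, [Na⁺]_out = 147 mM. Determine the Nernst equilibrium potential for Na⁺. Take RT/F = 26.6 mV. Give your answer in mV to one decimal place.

E = (26.6/z) · ln([Na⁺]_out/[Na⁺]_in) with z = +1.
= (26.6/1) · ln(147/16.2) = 26.60 · ln(9.074)
= 26.60 · (2.2054) = 58.66 mV

58.7 mV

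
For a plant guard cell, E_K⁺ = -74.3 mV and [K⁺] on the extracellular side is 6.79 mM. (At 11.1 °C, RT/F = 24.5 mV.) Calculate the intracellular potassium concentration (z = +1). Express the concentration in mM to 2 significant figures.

Nernst: E = (24.5/1) · ln([out]/[in]), so ln([out]/[in]) = -74.3 × 1 / 24.5 = -3.0327.
[out]/[in] = e^(-3.0327) = 0.04819.
[in] = 6.79 / 0.04819 = 140.9 mM.

140 mM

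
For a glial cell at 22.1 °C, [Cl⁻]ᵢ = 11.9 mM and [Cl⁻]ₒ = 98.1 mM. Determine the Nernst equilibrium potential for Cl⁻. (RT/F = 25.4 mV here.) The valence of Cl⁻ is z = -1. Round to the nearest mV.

-54 mV

E = (25.4/z) · ln([Cl⁻]_out/[Cl⁻]_in) with z = -1.
For an anion, dividing by z = -1 reverses the sign.
= (25.4/-1) · ln(98.1/11.9) = -25.40 · ln(8.244)
= -25.40 · (2.1094) = -53.58 mV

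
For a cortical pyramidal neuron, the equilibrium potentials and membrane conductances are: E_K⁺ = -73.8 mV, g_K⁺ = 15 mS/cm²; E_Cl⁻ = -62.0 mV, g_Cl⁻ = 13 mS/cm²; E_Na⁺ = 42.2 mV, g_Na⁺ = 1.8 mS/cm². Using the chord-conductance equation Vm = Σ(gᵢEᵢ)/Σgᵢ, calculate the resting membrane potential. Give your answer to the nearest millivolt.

Σ gᵢEᵢ = 15·(-73.8) + 13·(-62.0) + 1.8·(42.2) = -1837.04
Σ gᵢ = 15 + 13 + 1.8 = 29.8
Vm = -1837.04 / 29.8 = -61.65 mV

-62 mV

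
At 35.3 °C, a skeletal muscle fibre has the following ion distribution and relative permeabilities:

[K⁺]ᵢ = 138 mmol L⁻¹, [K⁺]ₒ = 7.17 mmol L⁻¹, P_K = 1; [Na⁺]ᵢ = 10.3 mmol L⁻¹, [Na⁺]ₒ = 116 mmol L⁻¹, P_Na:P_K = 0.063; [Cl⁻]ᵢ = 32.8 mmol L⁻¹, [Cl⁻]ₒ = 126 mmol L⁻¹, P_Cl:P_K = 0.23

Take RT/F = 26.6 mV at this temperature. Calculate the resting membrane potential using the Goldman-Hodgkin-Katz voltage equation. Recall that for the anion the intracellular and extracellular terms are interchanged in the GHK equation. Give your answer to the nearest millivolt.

Vm = 26.6 · ln[(Σ P·[cation]ₒ + Σ P·[anion]ᵢ) / (Σ P·[cation]ᵢ + Σ P·[anion]ₒ)]
Numerator = 1×7.17 + 0.063×116 + 0.23×32.8 = 22.02
Denominator = 1×138 + 0.063×10.3 + 0.23×126 = 167.6
Vm = 26.6 · ln(0.13137) = 26.6 × (-2.0297) = -53.99 mV

-54 mV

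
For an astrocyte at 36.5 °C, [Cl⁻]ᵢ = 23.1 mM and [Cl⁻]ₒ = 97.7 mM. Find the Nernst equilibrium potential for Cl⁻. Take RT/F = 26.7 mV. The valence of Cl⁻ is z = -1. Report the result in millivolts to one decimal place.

-38.5 mV

E = (26.7/z) · ln([Cl⁻]_out/[Cl⁻]_in) with z = -1.
For an anion, dividing by z = -1 reverses the sign.
= (26.7/-1) · ln(97.7/23.1) = -26.70 · ln(4.229)
= -26.70 · (1.4421) = -38.50 mV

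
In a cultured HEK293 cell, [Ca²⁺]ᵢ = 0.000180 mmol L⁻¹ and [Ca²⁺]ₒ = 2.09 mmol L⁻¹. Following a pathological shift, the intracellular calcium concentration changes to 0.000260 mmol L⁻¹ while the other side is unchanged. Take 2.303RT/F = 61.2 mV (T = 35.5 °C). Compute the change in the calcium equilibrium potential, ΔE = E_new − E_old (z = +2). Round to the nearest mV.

E_old = (61.2/2)·log₁₀(2.09/0.000180) = 124.39 mV
E_new = (61.2/2)·log₁₀(2.09/0.000260) = 119.50 mV
ΔE = 119.50 − (124.39) = -4.89 mV

-5 mV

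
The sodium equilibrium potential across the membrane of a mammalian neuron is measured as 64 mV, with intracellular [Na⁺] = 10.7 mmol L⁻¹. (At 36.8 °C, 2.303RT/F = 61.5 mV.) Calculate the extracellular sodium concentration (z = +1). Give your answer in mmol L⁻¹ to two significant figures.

120 mmol L⁻¹

Nernst: E = (61.5/1) · log₁₀([out]/[in]), so log₁₀([out]/[in]) = 64.0 × 1 / 61.5 = 1.0407.
[out]/[in] = 10^(1.0407) = 10.98.
[out] = 10.98 × 10.7 = 117.5 mmol L⁻¹.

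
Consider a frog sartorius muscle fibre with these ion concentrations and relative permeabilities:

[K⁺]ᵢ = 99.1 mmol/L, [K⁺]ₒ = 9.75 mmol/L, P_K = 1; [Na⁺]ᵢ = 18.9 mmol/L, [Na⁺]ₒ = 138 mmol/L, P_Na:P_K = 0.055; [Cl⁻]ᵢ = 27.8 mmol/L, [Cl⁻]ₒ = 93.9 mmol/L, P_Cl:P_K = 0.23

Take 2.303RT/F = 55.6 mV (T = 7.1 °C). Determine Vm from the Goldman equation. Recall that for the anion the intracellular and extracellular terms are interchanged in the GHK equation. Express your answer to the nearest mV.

Vm = 55.6 · log₁₀[(Σ P·[cation]ₒ + Σ P·[anion]ᵢ) / (Σ P·[cation]ᵢ + Σ P·[anion]ₒ)]
Numerator = 1×9.75 + 0.055×138 + 0.23×27.8 = 23.73
Denominator = 1×99.1 + 0.055×18.9 + 0.23×93.9 = 121.7
Vm = 55.6 · log₁₀(0.19496) = 55.6 × (-0.7100) = -39.48 mV

-39 mV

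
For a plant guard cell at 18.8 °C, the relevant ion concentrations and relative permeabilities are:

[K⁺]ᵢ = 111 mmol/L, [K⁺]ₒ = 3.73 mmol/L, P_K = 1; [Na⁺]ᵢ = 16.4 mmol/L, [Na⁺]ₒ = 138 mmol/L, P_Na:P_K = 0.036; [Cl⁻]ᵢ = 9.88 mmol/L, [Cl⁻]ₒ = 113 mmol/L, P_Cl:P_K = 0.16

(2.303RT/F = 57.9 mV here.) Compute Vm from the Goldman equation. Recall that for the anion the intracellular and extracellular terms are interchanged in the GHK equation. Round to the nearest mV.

-64 mV

Vm = 57.9 · log₁₀[(Σ P·[cation]ₒ + Σ P·[anion]ᵢ) / (Σ P·[cation]ᵢ + Σ P·[anion]ₒ)]
Numerator = 1×3.73 + 0.036×138 + 0.16×9.88 = 10.28
Denominator = 1×111 + 0.036×16.4 + 0.16×113 = 129.7
Vm = 57.9 · log₁₀(0.079269) = 57.9 × (-1.1009) = -63.74 mV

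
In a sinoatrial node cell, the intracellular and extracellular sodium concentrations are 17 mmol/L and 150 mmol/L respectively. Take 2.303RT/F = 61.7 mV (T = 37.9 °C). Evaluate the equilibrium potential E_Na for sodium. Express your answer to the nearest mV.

E = (61.7/z) · log₁₀([Na⁺]_out/[Na⁺]_in) with z = +1.
= (61.7/1) · log₁₀(150/17) = 61.70 · log₁₀(8.824)
= 61.70 · (0.9456) = 58.35 mV

58 mV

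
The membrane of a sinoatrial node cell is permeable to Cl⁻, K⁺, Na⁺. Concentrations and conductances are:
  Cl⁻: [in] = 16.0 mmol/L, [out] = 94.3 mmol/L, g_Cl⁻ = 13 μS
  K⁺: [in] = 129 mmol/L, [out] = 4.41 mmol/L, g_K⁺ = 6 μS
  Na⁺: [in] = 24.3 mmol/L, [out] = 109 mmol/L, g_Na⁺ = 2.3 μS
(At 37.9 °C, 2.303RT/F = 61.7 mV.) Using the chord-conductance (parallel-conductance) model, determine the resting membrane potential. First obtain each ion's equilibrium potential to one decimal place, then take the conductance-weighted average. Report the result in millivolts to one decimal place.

-50.1 mV

E_Cl⁻ = (61.7/-1)·log₁₀(94.3/16.0) = -47.5 mV
E_K⁺ = (61.7/1)·log₁₀(4.41/129) = -90.5 mV
E_Na⁺ = (61.7/1)·log₁₀(109/24.3) = 40.2 mV
Vm = (Σ gᵢEᵢ)/(Σ gᵢ) = (13·-47.5 + 6·-90.5 + 2.3·40.2) / (13 + 6 + 2.3)
= -1068.04 / 21.3 = -50.14 mV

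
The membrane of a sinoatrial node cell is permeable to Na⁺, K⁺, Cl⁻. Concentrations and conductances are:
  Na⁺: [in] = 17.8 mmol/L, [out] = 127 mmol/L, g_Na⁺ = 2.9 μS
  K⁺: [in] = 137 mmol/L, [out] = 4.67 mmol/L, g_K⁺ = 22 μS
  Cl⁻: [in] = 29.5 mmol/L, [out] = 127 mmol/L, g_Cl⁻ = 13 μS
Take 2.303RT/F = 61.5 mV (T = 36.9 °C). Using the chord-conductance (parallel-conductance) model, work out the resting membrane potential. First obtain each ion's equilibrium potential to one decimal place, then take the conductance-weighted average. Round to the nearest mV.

E_Na⁺ = (61.5/1)·log₁₀(127/17.8) = 52.5 mV
E_K⁺ = (61.5/1)·log₁₀(4.67/137) = -90.2 mV
E_Cl⁻ = (61.5/-1)·log₁₀(127/29.5) = -39.0 mV
Vm = (Σ gᵢEᵢ)/(Σ gᵢ) = (2.9·52.5 + 22·-90.2 + 13·-39.0) / (2.9 + 22 + 13)
= -2339.15 / 37.9 = -61.72 mV

-62 mV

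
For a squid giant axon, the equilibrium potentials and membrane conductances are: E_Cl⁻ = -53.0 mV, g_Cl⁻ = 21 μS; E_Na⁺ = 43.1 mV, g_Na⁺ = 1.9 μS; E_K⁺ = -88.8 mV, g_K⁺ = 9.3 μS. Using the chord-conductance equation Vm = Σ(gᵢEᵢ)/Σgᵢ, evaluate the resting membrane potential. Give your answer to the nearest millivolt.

Σ gᵢEᵢ = 21·(-53.0) + 1.9·(43.1) + 9.3·(-88.8) = -1856.95
Σ gᵢ = 21 + 1.9 + 9.3 = 32.2
Vm = -1856.95 / 32.2 = -57.67 mV

-58 mV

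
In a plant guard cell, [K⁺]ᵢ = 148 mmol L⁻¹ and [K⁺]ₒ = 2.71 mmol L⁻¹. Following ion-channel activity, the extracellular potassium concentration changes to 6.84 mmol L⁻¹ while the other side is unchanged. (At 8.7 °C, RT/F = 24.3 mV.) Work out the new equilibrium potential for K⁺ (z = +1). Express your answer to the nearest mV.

After the shift: [K⁺]_out = 6.84, [K⁺]_in = 148 mmol L⁻¹.
E_new = (24.3/1)·ln(6.84/148) = 24.30 · (-3.0744) = -74.71 mV

-75 mV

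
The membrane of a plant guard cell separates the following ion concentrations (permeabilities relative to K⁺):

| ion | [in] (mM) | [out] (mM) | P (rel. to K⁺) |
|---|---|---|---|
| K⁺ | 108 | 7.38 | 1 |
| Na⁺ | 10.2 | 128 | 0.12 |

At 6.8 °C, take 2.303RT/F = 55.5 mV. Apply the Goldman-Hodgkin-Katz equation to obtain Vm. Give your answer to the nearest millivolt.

Vm = 55.5 · log₁₀[(Σ P·[cation]ₒ + Σ P·[anion]ᵢ) / (Σ P·[cation]ᵢ + Σ P·[anion]ₒ)]
Numerator = 1×7.38 + 0.12×128 = 22.74
Denominator = 1×108 + 0.12×10.2 = 109.2
Vm = 55.5 · log₁₀(0.2082) = 55.5 × (-0.6815) = -37.82 mV

-38 mV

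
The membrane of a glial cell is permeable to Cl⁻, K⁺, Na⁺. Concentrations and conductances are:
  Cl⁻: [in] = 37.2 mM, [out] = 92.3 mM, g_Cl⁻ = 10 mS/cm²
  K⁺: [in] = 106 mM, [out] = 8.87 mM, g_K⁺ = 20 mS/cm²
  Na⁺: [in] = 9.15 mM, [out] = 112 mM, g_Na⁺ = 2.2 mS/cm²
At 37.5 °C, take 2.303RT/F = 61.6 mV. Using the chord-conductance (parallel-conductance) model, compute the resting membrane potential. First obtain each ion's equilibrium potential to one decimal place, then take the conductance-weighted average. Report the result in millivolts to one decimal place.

-44.2 mV

E_Cl⁻ = (61.6/-1)·log₁₀(92.3/37.2) = -24.3 mV
E_K⁺ = (61.6/1)·log₁₀(8.87/106) = -66.4 mV
E_Na⁺ = (61.6/1)·log₁₀(112/9.15) = 67.0 mV
Vm = (Σ gᵢEᵢ)/(Σ gᵢ) = (10·-24.3 + 20·-66.4 + 2.2·67.0) / (10 + 20 + 2.2)
= -1423.60 / 32.2 = -44.21 mV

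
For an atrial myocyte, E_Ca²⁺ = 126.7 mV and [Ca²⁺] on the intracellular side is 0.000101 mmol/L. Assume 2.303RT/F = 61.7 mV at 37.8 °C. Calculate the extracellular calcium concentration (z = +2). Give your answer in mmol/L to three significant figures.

Nernst: E = (61.7/2) · log₁₀([out]/[in]), so log₁₀([out]/[in]) = 126.7 × 2 / 61.7 = 4.1070.
[out]/[in] = 10^(4.1070) = 1.279e+04.
[out] = 1.279e+04 × 0.000101 = 1.292 mmol/L.

1.29 mmol/L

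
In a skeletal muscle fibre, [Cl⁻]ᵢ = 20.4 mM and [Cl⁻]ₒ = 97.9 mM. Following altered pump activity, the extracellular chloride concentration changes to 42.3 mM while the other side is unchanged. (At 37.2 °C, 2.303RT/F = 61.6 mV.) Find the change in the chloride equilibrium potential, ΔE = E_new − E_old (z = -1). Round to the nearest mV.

22 mV

E_old = (61.6/-1)·log₁₀(97.9/20.4) = -41.96 mV
E_new = (61.6/-1)·log₁₀(42.3/20.4) = -19.51 mV
ΔE = -19.51 − (-41.96) = 22.45 mV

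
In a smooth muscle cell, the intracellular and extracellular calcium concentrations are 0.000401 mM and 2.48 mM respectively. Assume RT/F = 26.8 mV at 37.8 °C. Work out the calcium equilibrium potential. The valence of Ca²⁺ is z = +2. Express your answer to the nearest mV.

E = (26.8/z) · ln([Ca²⁺]_out/[Ca²⁺]_in) with z = +2.
= (26.8/2) · ln(2.48/0.000401) = 13.40 · ln(6185)
= 13.40 · (8.7298) = 116.98 mV

117 mV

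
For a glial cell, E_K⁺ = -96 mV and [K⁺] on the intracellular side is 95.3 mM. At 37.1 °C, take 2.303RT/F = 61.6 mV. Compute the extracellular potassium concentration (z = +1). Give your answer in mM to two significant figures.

Nernst: E = (61.6/1) · log₁₀([out]/[in]), so log₁₀([out]/[in]) = -96.0 × 1 / 61.6 = -1.5584.
[out]/[in] = 10^(-1.5584) = 0.02764.
[out] = 0.02764 × 95.3 = 2.634 mM.

2.6 mM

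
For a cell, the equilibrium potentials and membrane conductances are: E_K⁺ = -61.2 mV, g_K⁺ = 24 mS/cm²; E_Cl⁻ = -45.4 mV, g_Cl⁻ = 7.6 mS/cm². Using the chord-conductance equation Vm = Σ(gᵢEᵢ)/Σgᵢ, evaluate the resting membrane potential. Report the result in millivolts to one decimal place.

Σ gᵢEᵢ = 24·(-61.2) + 7.6·(-45.4) = -1813.84
Σ gᵢ = 24 + 7.6 = 31.6
Vm = -1813.84 / 31.6 = -57.40 mV

-57.4 mV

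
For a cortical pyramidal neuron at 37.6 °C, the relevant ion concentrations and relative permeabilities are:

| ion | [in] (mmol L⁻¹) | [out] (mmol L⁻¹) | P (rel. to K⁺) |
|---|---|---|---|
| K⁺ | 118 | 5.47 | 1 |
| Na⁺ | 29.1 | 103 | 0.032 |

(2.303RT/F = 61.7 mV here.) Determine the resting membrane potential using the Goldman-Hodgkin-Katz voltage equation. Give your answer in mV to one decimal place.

-69.9 mV

Vm = 61.7 · log₁₀[(Σ P·[cation]ₒ + Σ P·[anion]ᵢ) / (Σ P·[cation]ᵢ + Σ P·[anion]ₒ)]
Numerator = 1×5.47 + 0.032×103 = 8.766
Denominator = 1×118 + 0.032×29.1 = 118.9
Vm = 61.7 · log₁₀(0.073706) = 61.7 × (-1.1325) = -69.87 mV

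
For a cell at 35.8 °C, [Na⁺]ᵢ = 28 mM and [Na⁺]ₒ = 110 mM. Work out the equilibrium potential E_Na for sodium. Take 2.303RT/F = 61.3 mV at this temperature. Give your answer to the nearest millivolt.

E = (61.3/z) · log₁₀([Na⁺]_out/[Na⁺]_in) with z = +1.
= (61.3/1) · log₁₀(110/28) = 61.30 · log₁₀(3.929)
= 61.30 · (0.5942) = 36.43 mV

36 mV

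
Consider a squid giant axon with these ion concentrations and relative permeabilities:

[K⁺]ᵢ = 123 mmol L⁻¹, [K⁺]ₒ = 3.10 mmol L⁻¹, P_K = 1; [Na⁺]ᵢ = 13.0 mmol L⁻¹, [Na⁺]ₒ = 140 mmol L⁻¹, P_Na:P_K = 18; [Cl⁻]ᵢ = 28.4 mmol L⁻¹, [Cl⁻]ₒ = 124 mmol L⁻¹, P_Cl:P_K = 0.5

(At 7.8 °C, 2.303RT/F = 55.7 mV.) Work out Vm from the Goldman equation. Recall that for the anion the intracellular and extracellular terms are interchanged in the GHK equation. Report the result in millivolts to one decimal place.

Vm = 55.7 · log₁₀[(Σ P·[cation]ₒ + Σ P·[anion]ᵢ) / (Σ P·[cation]ᵢ + Σ P·[anion]ₒ)]
Numerator = 1×3.10 + 18×140 + 0.5×28.4 = 2537
Denominator = 1×123 + 18×13.0 + 0.5×124 = 419
Vm = 55.7 · log₁₀(6.0556) = 55.7 × (0.7822) = 43.57 mV

43.6 mV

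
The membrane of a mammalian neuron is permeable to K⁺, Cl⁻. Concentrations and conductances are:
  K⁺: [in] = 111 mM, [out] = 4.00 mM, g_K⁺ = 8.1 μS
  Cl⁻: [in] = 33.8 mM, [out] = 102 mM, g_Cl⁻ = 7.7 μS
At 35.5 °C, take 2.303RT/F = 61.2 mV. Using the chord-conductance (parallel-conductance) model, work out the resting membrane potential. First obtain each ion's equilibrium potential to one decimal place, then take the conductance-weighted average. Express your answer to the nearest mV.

E_K⁺ = (61.2/1)·log₁₀(4.00/111) = -88.3 mV
E_Cl⁻ = (61.2/-1)·log₁₀(102/33.8) = -29.4 mV
Vm = (Σ gᵢEᵢ)/(Σ gᵢ) = (8.1·-88.3 + 7.7·-29.4) / (8.1 + 7.7)
= -941.61 / 15.8 = -59.60 mV

-60 mV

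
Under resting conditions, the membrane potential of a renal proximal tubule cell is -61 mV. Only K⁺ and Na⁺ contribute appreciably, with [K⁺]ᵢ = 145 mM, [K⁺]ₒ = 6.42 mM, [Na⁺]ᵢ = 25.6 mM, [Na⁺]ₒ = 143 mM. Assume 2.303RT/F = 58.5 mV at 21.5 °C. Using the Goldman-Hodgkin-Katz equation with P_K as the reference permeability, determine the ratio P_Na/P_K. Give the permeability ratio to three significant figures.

Let α = P_Na/P_K. GHK: Vm = 58.5·log₁₀[(Kₒ + α·Naₒ)/(Kᵢ + α·Naᵢ)].
10^(Vm/58.5) = 10^(-61.0/58.5) = 0.090629
So 0.090629·(Kᵢ + α·Naᵢ) = Kₒ + α·Naₒ → α = (0.090629·145.0 − 6.42) / (143.0 − 0.090629·25.6)
α = (13.14 − 6.42) / (143.0 − 2.32) = 6.721/140.7 = 0.04778

0.0478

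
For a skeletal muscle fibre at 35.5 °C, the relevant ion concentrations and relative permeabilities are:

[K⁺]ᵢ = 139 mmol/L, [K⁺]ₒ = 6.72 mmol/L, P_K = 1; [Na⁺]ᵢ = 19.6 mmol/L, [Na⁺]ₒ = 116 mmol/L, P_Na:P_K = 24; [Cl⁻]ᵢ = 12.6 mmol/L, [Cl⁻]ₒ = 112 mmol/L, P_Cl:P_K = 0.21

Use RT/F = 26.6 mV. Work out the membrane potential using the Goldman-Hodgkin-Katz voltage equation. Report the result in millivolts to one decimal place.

Vm = 26.6 · ln[(Σ P·[cation]ₒ + Σ P·[anion]ᵢ) / (Σ P·[cation]ᵢ + Σ P·[anion]ₒ)]
Numerator = 1×6.72 + 24×116 + 0.21×12.6 = 2793
Denominator = 1×139 + 24×19.6 + 0.21×112 = 632.9
Vm = 26.6 · ln(4.4135) = 26.6 × (1.4847) = 39.49 mV

39.5 mV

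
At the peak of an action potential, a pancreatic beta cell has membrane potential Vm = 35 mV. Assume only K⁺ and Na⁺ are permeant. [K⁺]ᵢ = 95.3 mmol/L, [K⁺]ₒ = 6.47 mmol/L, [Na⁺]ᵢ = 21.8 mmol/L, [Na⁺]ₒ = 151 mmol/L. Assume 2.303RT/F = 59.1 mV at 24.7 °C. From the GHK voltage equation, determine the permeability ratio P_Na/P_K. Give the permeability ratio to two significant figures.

5.6

Let α = P_Na/P_K. GHK: Vm = 59.1·log₁₀[(Kₒ + α·Naₒ)/(Kᵢ + α·Naᵢ)].
10^(Vm/59.1) = 10^(35.0/59.1) = 3.9104
So 3.9104·(Kᵢ + α·Naᵢ) = Kₒ + α·Naₒ → α = (3.9104·95.3 − 6.47) / (151.0 − 3.9104·21.8)
α = (372.7 − 6.47) / (151.0 − 85.25) = 366.2/65.75 = 5.569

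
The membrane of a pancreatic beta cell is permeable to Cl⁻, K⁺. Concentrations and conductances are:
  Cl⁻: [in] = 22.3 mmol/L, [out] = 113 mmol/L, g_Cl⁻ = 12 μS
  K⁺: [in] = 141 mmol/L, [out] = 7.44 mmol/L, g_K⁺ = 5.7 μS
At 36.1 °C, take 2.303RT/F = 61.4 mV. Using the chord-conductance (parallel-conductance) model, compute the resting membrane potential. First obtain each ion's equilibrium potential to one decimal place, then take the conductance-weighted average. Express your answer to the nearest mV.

-55 mV

E_Cl⁻ = (61.4/-1)·log₁₀(113/22.3) = -43.3 mV
E_K⁺ = (61.4/1)·log₁₀(7.44/141) = -78.4 mV
Vm = (Σ gᵢEᵢ)/(Σ gᵢ) = (12·-43.3 + 5.7·-78.4) / (12 + 5.7)
= -966.48 / 17.7 = -54.60 mV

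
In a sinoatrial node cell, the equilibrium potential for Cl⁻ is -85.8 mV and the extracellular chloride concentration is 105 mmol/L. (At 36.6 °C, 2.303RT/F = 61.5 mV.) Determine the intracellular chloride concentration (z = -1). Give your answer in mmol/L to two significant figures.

4.2 mmol/L

Nernst: E = (61.5/-1) · log₁₀([out]/[in]), so log₁₀([out]/[in]) = -85.8 × -1 / 61.5 = 1.3951.
[out]/[in] = 10^(1.3951) = 24.84.
[in] = 105 / 24.84 = 4.227 mmol/L.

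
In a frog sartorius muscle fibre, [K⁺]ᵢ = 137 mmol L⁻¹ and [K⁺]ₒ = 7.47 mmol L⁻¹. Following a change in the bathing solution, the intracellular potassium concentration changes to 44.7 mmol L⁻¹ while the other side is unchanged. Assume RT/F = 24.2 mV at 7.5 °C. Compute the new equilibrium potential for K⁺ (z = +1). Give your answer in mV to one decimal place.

-43.3 mV

After the shift: [K⁺]_out = 7.47, [K⁺]_in = 44.7 mmol L⁻¹.
E_new = (24.2/1)·ln(7.47/44.7) = 24.20 · (-1.7891) = -43.30 mV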